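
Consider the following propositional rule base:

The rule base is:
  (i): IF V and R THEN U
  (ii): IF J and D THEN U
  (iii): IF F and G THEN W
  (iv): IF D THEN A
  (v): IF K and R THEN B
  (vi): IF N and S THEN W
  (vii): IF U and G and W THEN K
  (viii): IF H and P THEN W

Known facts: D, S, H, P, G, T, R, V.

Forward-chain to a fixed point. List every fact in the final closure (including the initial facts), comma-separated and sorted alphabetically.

Round 1 fires (i), (iv), (viii), giving U, A, W.
Round 2 fires (vii), giving K.
Round 3 fires (v), giving B.

A, B, D, G, H, K, P, R, S, T, U, V, W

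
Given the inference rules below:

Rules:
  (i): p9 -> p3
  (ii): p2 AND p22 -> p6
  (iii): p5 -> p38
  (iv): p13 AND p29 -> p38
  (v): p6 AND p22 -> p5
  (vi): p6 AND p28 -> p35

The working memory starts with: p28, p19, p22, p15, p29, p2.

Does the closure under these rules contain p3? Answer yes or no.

Round 1: (ii) [p2 AND p22 -> p6]. New: p6.
Round 2: (v) [p6 AND p22 -> p5]; (vi) [p6 AND p28 -> p35]. New: p5, p35.
Round 3: (iii) [p5 -> p38]. New: p38.
Fixed point reached. p3 is concluded only by (i); (i) needs p9 (never derived).

no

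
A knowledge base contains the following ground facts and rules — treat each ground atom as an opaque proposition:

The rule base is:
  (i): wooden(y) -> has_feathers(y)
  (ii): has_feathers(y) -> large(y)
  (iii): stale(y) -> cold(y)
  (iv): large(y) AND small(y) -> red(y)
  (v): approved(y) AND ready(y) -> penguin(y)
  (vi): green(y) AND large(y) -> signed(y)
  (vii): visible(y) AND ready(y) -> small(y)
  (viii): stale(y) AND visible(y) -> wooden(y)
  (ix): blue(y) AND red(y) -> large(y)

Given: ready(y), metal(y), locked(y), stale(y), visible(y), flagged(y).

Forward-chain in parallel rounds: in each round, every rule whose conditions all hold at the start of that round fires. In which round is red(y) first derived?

4

Round 1: (iii) [stale(y) -> cold(y)]; (vii) [visible(y) AND ready(y) -> small(y)]; (viii) [stale(y) AND visible(y) -> wooden(y)]. New: cold(y), small(y), wooden(y).
Round 2: (i) [wooden(y) -> has_feathers(y)]. New: has_feathers(y).
Round 3: (ii) [has_feathers(y) -> large(y)]. New: large(y).
Round 4: (iv) [large(y) AND small(y) -> red(y)]. New: red(y).
red(y) first appears in round 4.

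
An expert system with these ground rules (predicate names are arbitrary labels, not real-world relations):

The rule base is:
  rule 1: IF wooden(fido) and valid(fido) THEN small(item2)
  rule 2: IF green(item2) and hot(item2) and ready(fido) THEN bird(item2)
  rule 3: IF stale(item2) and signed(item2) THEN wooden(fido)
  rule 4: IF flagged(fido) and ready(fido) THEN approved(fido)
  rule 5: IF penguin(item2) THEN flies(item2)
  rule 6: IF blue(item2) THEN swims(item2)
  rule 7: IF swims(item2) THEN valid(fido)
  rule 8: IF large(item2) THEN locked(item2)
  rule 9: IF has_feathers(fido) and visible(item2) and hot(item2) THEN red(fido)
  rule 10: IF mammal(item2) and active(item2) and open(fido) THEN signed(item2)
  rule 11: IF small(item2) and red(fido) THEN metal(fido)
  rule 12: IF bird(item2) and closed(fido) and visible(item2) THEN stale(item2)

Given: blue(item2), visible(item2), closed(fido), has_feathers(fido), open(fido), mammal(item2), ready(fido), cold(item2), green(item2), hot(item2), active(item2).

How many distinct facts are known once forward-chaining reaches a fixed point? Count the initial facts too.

20

Round 1 — rule 2, rule 6, rule 9, rule 10, derive bird(item2), swims(item2), red(fido), signed(item2).
Round 2 — rule 7, rule 12, derive valid(fido), stale(item2).
Round 3 — rule 3, derive wooden(fido).
Round 4 — rule 1, derive small(item2).
Round 5 — rule 11, derive metal(fido).
Closure: {active(item2), bird(item2), blue(item2), closed(fido), cold(item2), green(item2), has_feathers(fido), hot(item2), mammal(item2), metal(fido), open(fido), ready(fido), red(fido), signed(item2), small(item2), stale(item2), swims(item2), valid(fido), visible(item2), wooden(fido)} — 20 facts.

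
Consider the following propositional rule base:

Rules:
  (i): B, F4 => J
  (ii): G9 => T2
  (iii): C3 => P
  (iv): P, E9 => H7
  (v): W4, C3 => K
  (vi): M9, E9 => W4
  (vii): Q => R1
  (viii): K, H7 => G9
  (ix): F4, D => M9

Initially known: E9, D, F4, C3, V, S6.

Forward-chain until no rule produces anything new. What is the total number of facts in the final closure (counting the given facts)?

13

Round 1: (iii) [C3 => P]; (ix) [F4, D => M9]. Adds P, M9.
Round 2: (iv) [P, E9 => H7]; (vi) [M9, E9 => W4]. Adds H7, W4.
Round 3: (v) [W4, C3 => K]. Adds K.
Round 4: (viii) [K, H7 => G9]. Adds G9.
Round 5: (ii) [G9 => T2]. Adds T2.
Closure: {C3, D, E9, F4, G9, H7, K, M9, P, S6, T2, V, W4} — 13 facts.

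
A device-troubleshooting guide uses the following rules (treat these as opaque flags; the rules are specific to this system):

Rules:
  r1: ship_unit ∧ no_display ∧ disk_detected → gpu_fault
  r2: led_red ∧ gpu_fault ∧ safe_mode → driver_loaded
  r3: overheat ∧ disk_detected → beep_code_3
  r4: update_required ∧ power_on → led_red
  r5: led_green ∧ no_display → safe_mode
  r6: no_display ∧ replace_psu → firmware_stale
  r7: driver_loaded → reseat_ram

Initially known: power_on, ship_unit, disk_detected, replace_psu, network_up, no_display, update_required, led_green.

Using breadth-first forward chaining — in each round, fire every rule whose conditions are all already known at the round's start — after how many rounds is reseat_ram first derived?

3

Round 1: r1 [ship_unit ∧ no_display ∧ disk_detected → gpu_fault]; r4 [update_required ∧ power_on → led_red]; r5 [led_green ∧ no_display → safe_mode]; r6 [no_display ∧ replace_psu → firmware_stale]. Adds gpu_fault, led_red, safe_mode, firmware_stale.
Round 2: r2 [led_red ∧ gpu_fault ∧ safe_mode → driver_loaded]. Adds driver_loaded.
Round 3: r7 [driver_loaded → reseat_ram]. Adds reseat_ram.
reseat_ram first appears in round 3.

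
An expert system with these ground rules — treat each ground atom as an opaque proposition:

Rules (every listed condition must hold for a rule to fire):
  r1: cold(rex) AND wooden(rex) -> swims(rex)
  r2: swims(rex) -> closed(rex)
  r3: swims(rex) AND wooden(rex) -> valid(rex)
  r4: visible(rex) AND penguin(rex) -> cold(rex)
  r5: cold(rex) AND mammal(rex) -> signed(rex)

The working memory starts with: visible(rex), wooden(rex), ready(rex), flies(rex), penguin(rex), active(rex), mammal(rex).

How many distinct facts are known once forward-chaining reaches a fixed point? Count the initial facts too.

12

Round 1: r4 [visible(rex) AND penguin(rex) -> cold(rex)]. New: cold(rex).
Round 2: r1 [cold(rex) AND wooden(rex) -> swims(rex)]; r5 [cold(rex) AND mammal(rex) -> signed(rex)]. New: swims(rex), signed(rex).
Round 3: r2 [swims(rex) -> closed(rex)]; r3 [swims(rex) AND wooden(rex) -> valid(rex)]. New: closed(rex), valid(rex).
Closure: {active(rex), closed(rex), cold(rex), flies(rex), mammal(rex), penguin(rex), ready(rex), signed(rex), swims(rex), valid(rex), visible(rex), wooden(rex)} — 12 facts.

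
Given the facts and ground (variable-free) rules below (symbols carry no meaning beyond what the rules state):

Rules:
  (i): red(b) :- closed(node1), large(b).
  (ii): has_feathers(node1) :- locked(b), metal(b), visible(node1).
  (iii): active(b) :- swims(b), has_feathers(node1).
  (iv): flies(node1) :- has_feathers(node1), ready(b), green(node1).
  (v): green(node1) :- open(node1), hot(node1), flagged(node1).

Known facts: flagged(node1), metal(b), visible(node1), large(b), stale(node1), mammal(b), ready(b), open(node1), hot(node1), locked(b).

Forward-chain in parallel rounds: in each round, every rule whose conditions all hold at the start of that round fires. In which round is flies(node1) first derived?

2

Round 1: (ii) [has_feathers(node1) :- locked(b), metal(b), visible(node1).]; (v) [green(node1) :- open(node1), hot(node1), flagged(node1).]. New: has_feathers(node1), green(node1).
Round 2: (iv) [flies(node1) :- has_feathers(node1), ready(b), green(node1).]. New: flies(node1).
flies(node1) first appears in round 2.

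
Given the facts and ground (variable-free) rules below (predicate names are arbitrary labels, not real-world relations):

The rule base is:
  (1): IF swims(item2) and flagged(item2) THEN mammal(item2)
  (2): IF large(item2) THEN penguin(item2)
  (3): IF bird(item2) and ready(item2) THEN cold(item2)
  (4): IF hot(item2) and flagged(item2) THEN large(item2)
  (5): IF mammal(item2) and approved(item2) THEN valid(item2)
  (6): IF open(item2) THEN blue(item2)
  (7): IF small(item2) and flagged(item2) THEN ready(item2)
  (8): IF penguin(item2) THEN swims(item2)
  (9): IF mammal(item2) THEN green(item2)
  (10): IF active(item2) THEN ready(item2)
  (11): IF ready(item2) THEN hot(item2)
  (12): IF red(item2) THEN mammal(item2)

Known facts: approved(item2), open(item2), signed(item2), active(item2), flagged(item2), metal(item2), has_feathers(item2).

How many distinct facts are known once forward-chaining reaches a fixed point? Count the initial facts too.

16

[1] (6) [IF open(item2) THEN blue(item2)]; (10) [IF active(item2) THEN ready(item2)]. ⇒ new: blue(item2), ready(item2).
[2] (11) [IF ready(item2) THEN hot(item2)]. ⇒ new: hot(item2).
[3] (4) [IF hot(item2) and flagged(item2) THEN large(item2)]. ⇒ new: large(item2).
[4] (2) [IF large(item2) THEN penguin(item2)]. ⇒ new: penguin(item2).
[5] (8) [IF penguin(item2) THEN swims(item2)]. ⇒ new: swims(item2).
[6] (1) [IF swims(item2) and flagged(item2) THEN mammal(item2)]. ⇒ new: mammal(item2).
[7] (5) [IF mammal(item2) and approved(item2) THEN valid(item2)]; (9) [IF mammal(item2) THEN green(item2)]. ⇒ new: valid(item2), green(item2).
Closure: {active(item2), approved(item2), blue(item2), flagged(item2), green(item2), has_feathers(item2), hot(item2), large(item2), mammal(item2), metal(item2), open(item2), penguin(item2), ready(item2), signed(item2), swims(item2), valid(item2)} — 16 facts.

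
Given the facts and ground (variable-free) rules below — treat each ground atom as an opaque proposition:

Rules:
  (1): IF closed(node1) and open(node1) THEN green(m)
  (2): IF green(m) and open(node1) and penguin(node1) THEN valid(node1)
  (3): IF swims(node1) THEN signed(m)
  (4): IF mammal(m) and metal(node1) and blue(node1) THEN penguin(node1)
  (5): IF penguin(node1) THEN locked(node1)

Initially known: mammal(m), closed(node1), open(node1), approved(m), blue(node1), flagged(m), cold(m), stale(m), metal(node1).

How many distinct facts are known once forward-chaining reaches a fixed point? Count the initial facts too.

[1] (1) [IF closed(node1) and open(node1) THEN green(m)]; (4) [IF mammal(m) and metal(node1) and blue(node1) THEN penguin(node1)]. ⇒ new: green(m), penguin(node1).
[2] (2) [IF green(m) and open(node1) and penguin(node1) THEN valid(node1)]; (5) [IF penguin(node1) THEN locked(node1)]. ⇒ new: valid(node1), locked(node1).
Closure: {approved(m), blue(node1), closed(node1), cold(m), flagged(m), green(m), locked(node1), mammal(m), metal(node1), open(node1), penguin(node1), stale(m), valid(node1)} — 13 facts.

13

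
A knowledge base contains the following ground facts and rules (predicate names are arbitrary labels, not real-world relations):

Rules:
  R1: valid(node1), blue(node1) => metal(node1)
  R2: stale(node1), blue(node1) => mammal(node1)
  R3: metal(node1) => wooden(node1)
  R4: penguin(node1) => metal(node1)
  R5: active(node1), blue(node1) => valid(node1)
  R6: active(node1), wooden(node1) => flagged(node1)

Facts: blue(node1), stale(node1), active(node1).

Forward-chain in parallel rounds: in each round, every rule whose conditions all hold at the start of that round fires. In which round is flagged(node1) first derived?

Round 1: R2 [stale(node1), blue(node1) => mammal(node1)]; R5 [active(node1), blue(node1) => valid(node1)]. New: mammal(node1), valid(node1).
Round 2: R1 [valid(node1), blue(node1) => metal(node1)]. New: metal(node1).
Round 3: R3 [metal(node1) => wooden(node1)]. New: wooden(node1).
Round 4: R6 [active(node1), wooden(node1) => flagged(node1)]. New: flagged(node1).
flagged(node1) first appears in round 4.

4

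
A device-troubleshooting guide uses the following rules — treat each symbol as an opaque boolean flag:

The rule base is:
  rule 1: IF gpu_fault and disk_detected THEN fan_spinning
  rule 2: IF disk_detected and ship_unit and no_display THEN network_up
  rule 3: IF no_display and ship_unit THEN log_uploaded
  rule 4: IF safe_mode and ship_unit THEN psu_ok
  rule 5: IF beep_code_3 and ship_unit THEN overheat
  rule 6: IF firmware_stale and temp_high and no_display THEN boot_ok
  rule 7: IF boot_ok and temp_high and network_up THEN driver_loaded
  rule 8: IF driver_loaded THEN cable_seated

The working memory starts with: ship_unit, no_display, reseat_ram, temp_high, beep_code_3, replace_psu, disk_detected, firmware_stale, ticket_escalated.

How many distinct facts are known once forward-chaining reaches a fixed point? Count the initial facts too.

15

Round 1: rule 2 [IF disk_detected and ship_unit and no_display THEN network_up]; rule 3 [IF no_display and ship_unit THEN log_uploaded]; rule 5 [IF beep_code_3 and ship_unit THEN overheat]; rule 6 [IF firmware_stale and temp_high and no_display THEN boot_ok]. New: network_up, log_uploaded, overheat, boot_ok.
Round 2: rule 7 [IF boot_ok and temp_high and network_up THEN driver_loaded]. New: driver_loaded.
Round 3: rule 8 [IF driver_loaded THEN cable_seated]. New: cable_seated.
Closure: {beep_code_3, boot_ok, cable_seated, disk_detected, driver_loaded, firmware_stale, log_uploaded, network_up, no_display, overheat, replace_psu, reseat_ram, ship_unit, temp_high, ticket_escalated} — 15 facts.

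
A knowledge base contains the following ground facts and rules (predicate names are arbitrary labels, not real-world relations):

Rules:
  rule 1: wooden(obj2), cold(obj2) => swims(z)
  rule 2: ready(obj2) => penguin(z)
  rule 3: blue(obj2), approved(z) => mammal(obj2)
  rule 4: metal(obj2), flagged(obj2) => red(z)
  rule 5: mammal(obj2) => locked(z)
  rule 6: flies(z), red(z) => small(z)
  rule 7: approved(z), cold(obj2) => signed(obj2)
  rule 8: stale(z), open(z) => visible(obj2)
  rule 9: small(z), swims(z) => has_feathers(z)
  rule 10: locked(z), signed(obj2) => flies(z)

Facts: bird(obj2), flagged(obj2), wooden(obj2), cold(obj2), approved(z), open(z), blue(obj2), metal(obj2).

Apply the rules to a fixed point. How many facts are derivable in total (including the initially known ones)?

16

Round 1: rule 1 [wooden(obj2), cold(obj2) => swims(z)]; rule 3 [blue(obj2), approved(z) => mammal(obj2)]; rule 4 [metal(obj2), flagged(obj2) => red(z)]; rule 7 [approved(z), cold(obj2) => signed(obj2)]. Adds swims(z), mammal(obj2), red(z), signed(obj2).
Round 2: rule 5 [mammal(obj2) => locked(z)]. Adds locked(z).
Round 3: rule 10 [locked(z), signed(obj2) => flies(z)]. Adds flies(z).
Round 4: rule 6 [flies(z), red(z) => small(z)]. Adds small(z).
Round 5: rule 9 [small(z), swims(z) => has_feathers(z)]. Adds has_feathers(z).
Closure: {approved(z), bird(obj2), blue(obj2), cold(obj2), flagged(obj2), flies(z), has_feathers(z), locked(z), mammal(obj2), metal(obj2), open(z), red(z), signed(obj2), small(z), swims(z), wooden(obj2)} — 16 facts.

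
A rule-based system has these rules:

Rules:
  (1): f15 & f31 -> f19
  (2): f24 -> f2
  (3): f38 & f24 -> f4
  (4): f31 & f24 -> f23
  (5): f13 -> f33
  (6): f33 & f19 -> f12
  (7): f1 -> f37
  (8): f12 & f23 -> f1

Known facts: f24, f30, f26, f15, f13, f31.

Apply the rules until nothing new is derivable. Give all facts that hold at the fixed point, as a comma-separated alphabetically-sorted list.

Round 1 fires (1), (2), (4), (5), giving f19, f2, f23, f33.
Round 2 fires (6), giving f12.
Round 3 fires (8), giving f1.
Round 4 fires (7), giving f37.

f1, f12, f13, f15, f19, f2, f23, f24, f26, f30, f31, f33, f37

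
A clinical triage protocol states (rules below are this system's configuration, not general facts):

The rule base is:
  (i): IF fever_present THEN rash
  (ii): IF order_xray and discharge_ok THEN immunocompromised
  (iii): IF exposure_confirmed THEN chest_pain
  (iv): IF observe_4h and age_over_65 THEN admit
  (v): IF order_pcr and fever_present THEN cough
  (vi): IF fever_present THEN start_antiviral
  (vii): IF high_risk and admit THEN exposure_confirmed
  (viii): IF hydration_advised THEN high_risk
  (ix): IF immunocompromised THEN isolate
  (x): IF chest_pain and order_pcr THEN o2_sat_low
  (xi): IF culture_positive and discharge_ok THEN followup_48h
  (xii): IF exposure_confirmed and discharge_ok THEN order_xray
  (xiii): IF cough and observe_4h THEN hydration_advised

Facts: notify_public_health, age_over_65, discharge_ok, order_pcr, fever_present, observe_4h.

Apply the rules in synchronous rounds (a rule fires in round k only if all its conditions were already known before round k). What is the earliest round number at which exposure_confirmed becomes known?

4

Round 1 — (i), (iv), (v), (vi), derive rash, admit, cough, start_antiviral.
Round 2 — (xiii), derive hydration_advised.
Round 3 — (viii), derive high_risk.
Round 4 — (vii), derive exposure_confirmed.
exposure_confirmed first appears in round 4.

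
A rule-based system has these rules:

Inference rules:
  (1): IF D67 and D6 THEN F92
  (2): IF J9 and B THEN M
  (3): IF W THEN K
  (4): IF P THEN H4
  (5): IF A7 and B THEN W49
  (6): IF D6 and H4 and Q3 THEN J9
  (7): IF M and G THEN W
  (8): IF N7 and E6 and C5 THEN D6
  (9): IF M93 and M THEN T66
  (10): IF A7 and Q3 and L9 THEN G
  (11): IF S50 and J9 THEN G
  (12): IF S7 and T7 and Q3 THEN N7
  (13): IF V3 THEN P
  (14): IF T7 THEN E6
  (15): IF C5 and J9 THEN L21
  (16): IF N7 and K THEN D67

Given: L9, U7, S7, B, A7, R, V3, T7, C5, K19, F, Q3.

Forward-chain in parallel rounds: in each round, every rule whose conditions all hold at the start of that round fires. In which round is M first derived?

4

Round 1: (5) [IF A7 and B THEN W49]; (10) [IF A7 and Q3 and L9 THEN G]; (12) [IF S7 and T7 and Q3 THEN N7]; (13) [IF V3 THEN P]; (14) [IF T7 THEN E6]. Adds W49, G, N7, P, E6.
Round 2: (4) [IF P THEN H4]; (8) [IF N7 and E6 and C5 THEN D6]. Adds H4, D6.
Round 3: (6) [IF D6 and H4 and Q3 THEN J9]. Adds J9.
Round 4: (2) [IF J9 and B THEN M]; (15) [IF C5 and J9 THEN L21]. Adds M, L21.
M first appears in round 4.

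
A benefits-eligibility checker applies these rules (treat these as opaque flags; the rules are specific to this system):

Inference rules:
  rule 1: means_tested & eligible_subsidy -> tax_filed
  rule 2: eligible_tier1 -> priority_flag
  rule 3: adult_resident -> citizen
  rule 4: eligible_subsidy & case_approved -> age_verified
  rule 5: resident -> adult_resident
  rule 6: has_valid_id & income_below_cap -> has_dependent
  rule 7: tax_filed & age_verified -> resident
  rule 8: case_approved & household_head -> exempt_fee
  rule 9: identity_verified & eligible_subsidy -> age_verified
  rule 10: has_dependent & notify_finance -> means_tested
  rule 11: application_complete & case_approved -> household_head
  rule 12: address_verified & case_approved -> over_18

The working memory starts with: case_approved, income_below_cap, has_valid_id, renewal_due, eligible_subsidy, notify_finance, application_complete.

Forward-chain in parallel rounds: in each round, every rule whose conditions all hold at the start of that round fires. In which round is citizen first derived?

6

Round 1 — rule 4, rule 6, rule 11, derive age_verified, has_dependent, household_head.
Round 2 — rule 8, rule 10, derive exempt_fee, means_tested.
Round 3 — rule 1, derive tax_filed.
Round 4 — rule 7, derive resident.
Round 5 — rule 5, derive adult_resident.
Round 6 — rule 3, derive citizen.
citizen first appears in round 6.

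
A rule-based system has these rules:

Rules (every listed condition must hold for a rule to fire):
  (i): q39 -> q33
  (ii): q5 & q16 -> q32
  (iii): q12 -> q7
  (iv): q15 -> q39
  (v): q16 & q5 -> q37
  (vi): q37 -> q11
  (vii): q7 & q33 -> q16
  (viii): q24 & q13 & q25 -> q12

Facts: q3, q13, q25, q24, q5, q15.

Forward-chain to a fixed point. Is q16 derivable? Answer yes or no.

yes

Round 1 fires (iv), (viii), giving q39, q12.
Round 2 fires (i), (iii), giving q33, q7.
Round 3 fires (vii), giving q16.
Round 4 fires (ii), (v), giving q32, q37.
Round 5 fires (vi), giving q11.
q16 appears in round 3, so it is derivable.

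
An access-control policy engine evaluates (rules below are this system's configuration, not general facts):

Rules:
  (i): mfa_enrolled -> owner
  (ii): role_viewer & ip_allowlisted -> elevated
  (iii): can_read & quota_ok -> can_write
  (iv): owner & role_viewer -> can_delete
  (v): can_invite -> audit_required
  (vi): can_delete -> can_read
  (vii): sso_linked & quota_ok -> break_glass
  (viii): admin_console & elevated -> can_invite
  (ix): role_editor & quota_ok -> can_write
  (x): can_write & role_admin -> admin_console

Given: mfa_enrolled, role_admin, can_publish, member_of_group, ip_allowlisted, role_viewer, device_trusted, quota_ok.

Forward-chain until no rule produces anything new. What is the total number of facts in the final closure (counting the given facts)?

Round 1 fires (i), (ii), giving owner, elevated.
Round 2 fires (iv), giving can_delete.
Round 3 fires (vi), giving can_read.
Round 4 fires (iii), giving can_write.
Round 5 fires (x), giving admin_console.
Round 6 fires (viii), giving can_invite.
Round 7 fires (v), giving audit_required.
Closure: {admin_console, audit_required, can_delete, can_invite, can_publish, can_read, can_write, device_trusted, elevated, ip_allowlisted, member_of_group, mfa_enrolled, owner, quota_ok, role_admin, role_viewer} — 16 facts.

16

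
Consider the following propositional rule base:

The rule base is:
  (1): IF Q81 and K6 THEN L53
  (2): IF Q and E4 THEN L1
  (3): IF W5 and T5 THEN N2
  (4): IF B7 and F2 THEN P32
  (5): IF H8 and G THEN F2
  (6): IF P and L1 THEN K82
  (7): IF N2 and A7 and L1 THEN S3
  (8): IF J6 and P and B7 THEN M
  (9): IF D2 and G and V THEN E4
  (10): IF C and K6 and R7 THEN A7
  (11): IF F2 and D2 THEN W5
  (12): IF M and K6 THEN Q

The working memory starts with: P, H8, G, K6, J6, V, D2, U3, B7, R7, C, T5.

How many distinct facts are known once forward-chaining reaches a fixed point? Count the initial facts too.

23

Round 1: (5) [IF H8 and G THEN F2]; (8) [IF J6 and P and B7 THEN M]; (9) [IF D2 and G and V THEN E4]; (10) [IF C and K6 and R7 THEN A7]. New: F2, M, E4, A7.
Round 2: (4) [IF B7 and F2 THEN P32]; (11) [IF F2 and D2 THEN W5]; (12) [IF M and K6 THEN Q]. New: P32, W5, Q.
Round 3: (2) [IF Q and E4 THEN L1]; (3) [IF W5 and T5 THEN N2]. New: L1, N2.
Round 4: (6) [IF P and L1 THEN K82]; (7) [IF N2 and A7 and L1 THEN S3]. New: K82, S3.
Closure: {A7, B7, C, D2, E4, F2, G, H8, J6, K6, K82, L1, M, N2, P, P32, Q, R7, S3, T5, U3, V, W5} — 23 facts.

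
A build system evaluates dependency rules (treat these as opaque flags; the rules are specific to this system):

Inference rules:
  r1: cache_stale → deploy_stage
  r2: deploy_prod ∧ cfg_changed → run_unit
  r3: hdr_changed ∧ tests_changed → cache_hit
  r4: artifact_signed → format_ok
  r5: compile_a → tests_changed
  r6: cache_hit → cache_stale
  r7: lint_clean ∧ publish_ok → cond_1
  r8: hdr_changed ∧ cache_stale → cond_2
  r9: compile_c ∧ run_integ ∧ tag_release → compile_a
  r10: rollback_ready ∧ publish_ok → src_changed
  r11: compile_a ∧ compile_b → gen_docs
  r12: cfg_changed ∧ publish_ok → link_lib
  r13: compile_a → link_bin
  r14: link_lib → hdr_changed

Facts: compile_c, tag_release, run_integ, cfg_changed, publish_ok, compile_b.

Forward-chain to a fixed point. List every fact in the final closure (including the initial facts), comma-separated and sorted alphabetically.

cache_hit, cache_stale, cfg_changed, compile_a, compile_b, compile_c, cond_2, deploy_stage, gen_docs, hdr_changed, link_bin, link_lib, publish_ok, run_integ, tag_release, tests_changed

Round 1 fires r9, r12, giving compile_a, link_lib.
Round 2 fires r5, r11, r13, r14, giving tests_changed, gen_docs, link_bin, hdr_changed.
Round 3 fires r3, giving cache_hit.
Round 4 fires r6, giving cache_stale.
Round 5 fires r1, r8, giving deploy_stage, cond_2.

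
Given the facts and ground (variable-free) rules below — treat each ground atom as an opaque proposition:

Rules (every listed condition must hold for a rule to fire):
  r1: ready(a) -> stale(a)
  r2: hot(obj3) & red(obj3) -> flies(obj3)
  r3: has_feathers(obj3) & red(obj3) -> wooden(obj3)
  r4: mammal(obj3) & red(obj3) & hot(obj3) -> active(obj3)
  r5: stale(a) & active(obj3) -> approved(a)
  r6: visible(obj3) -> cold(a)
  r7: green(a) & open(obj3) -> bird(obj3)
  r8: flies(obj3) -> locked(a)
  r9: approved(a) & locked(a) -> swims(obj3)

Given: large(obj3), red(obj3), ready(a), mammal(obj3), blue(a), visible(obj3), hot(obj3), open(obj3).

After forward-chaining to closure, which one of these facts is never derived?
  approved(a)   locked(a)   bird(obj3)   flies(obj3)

bird(obj3)

Round 1 — r1, r2, r4, r6, derive stale(a), flies(obj3), active(obj3), cold(a).
Round 2 — r5, r8, derive approved(a), locked(a).
Round 3 — r9, derive swims(obj3).
Derived: flies(obj3) (round 1), locked(a) (round 2), approved(a) (round 2). bird(obj3) never appears in any round.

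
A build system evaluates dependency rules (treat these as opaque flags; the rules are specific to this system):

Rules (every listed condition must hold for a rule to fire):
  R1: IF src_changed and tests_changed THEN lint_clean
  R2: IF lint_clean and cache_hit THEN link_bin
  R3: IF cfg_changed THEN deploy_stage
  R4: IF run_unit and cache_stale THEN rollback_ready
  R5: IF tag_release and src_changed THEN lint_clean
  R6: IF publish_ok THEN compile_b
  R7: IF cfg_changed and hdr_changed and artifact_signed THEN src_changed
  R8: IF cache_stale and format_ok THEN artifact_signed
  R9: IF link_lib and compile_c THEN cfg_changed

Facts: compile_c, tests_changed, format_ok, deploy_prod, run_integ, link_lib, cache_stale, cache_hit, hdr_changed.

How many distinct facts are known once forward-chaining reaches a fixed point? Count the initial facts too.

15

Round 1 — R8, R9, derive artifact_signed, cfg_changed.
Round 2 — R3, R7, derive deploy_stage, src_changed.
Round 3 — R1, derive lint_clean.
Round 4 — R2, derive link_bin.
Closure: {artifact_signed, cache_hit, cache_stale, cfg_changed, compile_c, deploy_prod, deploy_stage, format_ok, hdr_changed, link_bin, link_lib, lint_clean, run_integ, src_changed, tests_changed} — 15 facts.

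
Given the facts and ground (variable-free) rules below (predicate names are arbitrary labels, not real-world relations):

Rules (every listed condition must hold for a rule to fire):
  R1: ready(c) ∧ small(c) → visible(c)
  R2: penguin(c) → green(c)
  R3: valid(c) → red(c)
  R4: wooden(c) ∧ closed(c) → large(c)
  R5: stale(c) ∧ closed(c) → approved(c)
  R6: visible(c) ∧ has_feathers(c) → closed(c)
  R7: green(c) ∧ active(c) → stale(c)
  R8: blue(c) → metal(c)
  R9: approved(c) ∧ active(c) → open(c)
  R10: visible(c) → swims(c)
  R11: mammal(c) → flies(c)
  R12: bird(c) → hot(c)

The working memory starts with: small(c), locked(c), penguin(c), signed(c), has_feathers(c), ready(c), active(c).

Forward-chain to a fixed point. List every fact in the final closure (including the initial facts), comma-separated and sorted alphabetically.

Round 1: R1 [ready(c) ∧ small(c) → visible(c)]; R2 [penguin(c) → green(c)]. Adds visible(c), green(c).
Round 2: R6 [visible(c) ∧ has_feathers(c) → closed(c)]; R7 [green(c) ∧ active(c) → stale(c)]; R10 [visible(c) → swims(c)]. Adds closed(c), stale(c), swims(c).
Round 3: R5 [stale(c) ∧ closed(c) → approved(c)]. Adds approved(c).
Round 4: R9 [approved(c) ∧ active(c) → open(c)]. Adds open(c).

active(c), approved(c), closed(c), green(c), has_feathers(c), locked(c), open(c), penguin(c), ready(c), signed(c), small(c), stale(c), swims(c), visible(c)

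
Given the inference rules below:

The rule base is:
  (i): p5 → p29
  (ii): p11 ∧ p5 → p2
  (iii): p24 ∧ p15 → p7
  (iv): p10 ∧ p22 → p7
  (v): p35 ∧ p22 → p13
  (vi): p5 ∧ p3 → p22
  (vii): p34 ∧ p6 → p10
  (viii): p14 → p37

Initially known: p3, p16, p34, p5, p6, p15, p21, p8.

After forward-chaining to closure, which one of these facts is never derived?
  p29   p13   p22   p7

p13

[1] (i) [p5 → p29]; (vi) [p5 ∧ p3 → p22]; (vii) [p34 ∧ p6 → p10]. ⇒ new: p29, p22, p10.
[2] (iv) [p10 ∧ p22 → p7]. ⇒ new: p7.
Derived: p22 (round 1), p7 (round 2), p29 (round 1). p13 never appears in any round.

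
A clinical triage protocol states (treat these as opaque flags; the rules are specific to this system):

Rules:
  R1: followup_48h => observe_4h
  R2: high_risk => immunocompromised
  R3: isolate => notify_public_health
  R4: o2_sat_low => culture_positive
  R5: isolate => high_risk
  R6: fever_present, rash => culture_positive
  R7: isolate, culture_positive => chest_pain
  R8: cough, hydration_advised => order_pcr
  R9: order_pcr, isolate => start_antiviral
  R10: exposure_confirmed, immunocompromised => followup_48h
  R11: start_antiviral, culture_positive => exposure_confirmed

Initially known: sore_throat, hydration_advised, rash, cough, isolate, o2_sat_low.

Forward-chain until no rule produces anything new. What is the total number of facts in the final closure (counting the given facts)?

16

[1] R3 [isolate => notify_public_health]; R4 [o2_sat_low => culture_positive]; R5 [isolate => high_risk]; R8 [cough, hydration_advised => order_pcr]. ⇒ new: notify_public_health, culture_positive, high_risk, order_pcr.
[2] R2 [high_risk => immunocompromised]; R7 [isolate, culture_positive => chest_pain]; R9 [order_pcr, isolate => start_antiviral]. ⇒ new: immunocompromised, chest_pain, start_antiviral.
[3] R11 [start_antiviral, culture_positive => exposure_confirmed]. ⇒ new: exposure_confirmed.
[4] R10 [exposure_confirmed, immunocompromised => followup_48h]. ⇒ new: followup_48h.
[5] R1 [followup_48h => observe_4h]. ⇒ new: observe_4h.
Closure: {chest_pain, cough, culture_positive, exposure_confirmed, followup_48h, high_risk, hydration_advised, immunocompromised, isolate, notify_public_health, o2_sat_low, observe_4h, order_pcr, rash, sore_throat, start_antiviral} — 16 facts.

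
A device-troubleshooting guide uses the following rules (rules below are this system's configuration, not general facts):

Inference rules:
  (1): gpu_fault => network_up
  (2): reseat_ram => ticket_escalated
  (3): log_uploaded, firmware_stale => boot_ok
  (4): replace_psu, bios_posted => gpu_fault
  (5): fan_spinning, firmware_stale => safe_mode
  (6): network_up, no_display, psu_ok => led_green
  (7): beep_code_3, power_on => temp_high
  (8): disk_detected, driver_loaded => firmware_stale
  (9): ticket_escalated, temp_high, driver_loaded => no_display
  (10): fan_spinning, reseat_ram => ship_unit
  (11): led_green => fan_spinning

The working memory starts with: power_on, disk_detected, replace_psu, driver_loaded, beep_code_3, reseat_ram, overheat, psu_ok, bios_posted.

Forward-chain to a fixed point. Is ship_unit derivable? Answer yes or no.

yes

Round 1: (2) [reseat_ram => ticket_escalated]; (4) [replace_psu, bios_posted => gpu_fault]; (7) [beep_code_3, power_on => temp_high]; (8) [disk_detected, driver_loaded => firmware_stale]. Adds ticket_escalated, gpu_fault, temp_high, firmware_stale.
Round 2: (1) [gpu_fault => network_up]; (9) [ticket_escalated, temp_high, driver_loaded => no_display]. Adds network_up, no_display.
Round 3: (6) [network_up, no_display, psu_ok => led_green]. Adds led_green.
Round 4: (11) [led_green => fan_spinning]. Adds fan_spinning.
Round 5: (5) [fan_spinning, firmware_stale => safe_mode]; (10) [fan_spinning, reseat_ram => ship_unit]. Adds safe_mode, ship_unit.
ship_unit appears in round 5, so it is derivable.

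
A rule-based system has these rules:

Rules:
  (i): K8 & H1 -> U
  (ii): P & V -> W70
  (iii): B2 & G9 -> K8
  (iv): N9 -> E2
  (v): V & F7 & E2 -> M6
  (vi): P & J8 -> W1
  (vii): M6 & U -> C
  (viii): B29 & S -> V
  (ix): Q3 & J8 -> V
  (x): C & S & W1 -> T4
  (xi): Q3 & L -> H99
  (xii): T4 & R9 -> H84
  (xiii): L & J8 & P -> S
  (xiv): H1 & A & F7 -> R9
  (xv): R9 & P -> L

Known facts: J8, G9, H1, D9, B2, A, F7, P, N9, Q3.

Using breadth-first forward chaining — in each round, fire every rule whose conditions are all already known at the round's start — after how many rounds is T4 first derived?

Round 1 fires (iii), (iv), (vi), (ix), (xiv), giving K8, E2, W1, V, R9.
Round 2 fires (i), (ii), (v), (xv), giving U, W70, M6, L.
Round 3 fires (vii), (xi), (xiii), giving C, H99, S.
Round 4 fires (x), giving T4.
T4 first appears in round 4.

4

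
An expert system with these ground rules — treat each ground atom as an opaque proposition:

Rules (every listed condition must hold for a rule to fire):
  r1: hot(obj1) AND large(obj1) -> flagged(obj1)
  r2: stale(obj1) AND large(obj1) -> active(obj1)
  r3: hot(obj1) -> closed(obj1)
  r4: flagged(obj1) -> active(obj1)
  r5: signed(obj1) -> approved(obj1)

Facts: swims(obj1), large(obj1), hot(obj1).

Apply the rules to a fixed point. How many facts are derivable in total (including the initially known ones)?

6

[1] r1 [hot(obj1) AND large(obj1) -> flagged(obj1)]; r3 [hot(obj1) -> closed(obj1)]. ⇒ new: flagged(obj1), closed(obj1).
[2] r4 [flagged(obj1) -> active(obj1)]. ⇒ new: active(obj1).
Closure: {active(obj1), closed(obj1), flagged(obj1), hot(obj1), large(obj1), swims(obj1)} — 6 facts.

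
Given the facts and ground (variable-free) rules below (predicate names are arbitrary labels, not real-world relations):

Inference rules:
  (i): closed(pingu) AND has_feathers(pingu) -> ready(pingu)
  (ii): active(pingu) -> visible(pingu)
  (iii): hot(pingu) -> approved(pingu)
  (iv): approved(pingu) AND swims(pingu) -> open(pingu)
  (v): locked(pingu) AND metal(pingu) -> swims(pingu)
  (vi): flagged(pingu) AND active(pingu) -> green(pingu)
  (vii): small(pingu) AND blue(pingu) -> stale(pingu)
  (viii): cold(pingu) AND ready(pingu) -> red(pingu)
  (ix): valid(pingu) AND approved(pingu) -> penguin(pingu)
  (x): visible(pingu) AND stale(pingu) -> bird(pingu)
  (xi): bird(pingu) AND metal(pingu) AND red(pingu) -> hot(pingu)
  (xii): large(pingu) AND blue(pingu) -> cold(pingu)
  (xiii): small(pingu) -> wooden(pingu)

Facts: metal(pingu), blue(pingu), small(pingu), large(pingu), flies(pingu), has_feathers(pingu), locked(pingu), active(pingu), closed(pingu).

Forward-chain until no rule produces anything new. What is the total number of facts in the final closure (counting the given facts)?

20

Round 1 fires (i), (ii), (v), (vii), (xii), (xiii), giving ready(pingu), visible(pingu), swims(pingu), stale(pingu), cold(pingu), wooden(pingu).
Round 2 fires (viii), (x), giving red(pingu), bird(pingu).
Round 3 fires (xi), giving hot(pingu).
Round 4 fires (iii), giving approved(pingu).
Round 5 fires (iv), giving open(pingu).
Closure: {active(pingu), approved(pingu), bird(pingu), blue(pingu), closed(pingu), cold(pingu), flies(pingu), has_feathers(pingu), hot(pingu), large(pingu), locked(pingu), metal(pingu), open(pingu), ready(pingu), red(pingu), small(pingu), stale(pingu), swims(pingu), visible(pingu), wooden(pingu)} — 20 facts.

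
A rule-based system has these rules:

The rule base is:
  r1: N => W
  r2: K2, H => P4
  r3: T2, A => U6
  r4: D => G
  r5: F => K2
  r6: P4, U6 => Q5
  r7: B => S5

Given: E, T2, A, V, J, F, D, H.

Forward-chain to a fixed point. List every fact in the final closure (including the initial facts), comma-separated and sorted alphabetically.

Round 1: r3 [T2, A => U6]; r4 [D => G]; r5 [F => K2]. Adds U6, G, K2.
Round 2: r2 [K2, H => P4]. Adds P4.
Round 3: r6 [P4, U6 => Q5]. Adds Q5.

A, D, E, F, G, H, J, K2, P4, Q5, T2, U6, V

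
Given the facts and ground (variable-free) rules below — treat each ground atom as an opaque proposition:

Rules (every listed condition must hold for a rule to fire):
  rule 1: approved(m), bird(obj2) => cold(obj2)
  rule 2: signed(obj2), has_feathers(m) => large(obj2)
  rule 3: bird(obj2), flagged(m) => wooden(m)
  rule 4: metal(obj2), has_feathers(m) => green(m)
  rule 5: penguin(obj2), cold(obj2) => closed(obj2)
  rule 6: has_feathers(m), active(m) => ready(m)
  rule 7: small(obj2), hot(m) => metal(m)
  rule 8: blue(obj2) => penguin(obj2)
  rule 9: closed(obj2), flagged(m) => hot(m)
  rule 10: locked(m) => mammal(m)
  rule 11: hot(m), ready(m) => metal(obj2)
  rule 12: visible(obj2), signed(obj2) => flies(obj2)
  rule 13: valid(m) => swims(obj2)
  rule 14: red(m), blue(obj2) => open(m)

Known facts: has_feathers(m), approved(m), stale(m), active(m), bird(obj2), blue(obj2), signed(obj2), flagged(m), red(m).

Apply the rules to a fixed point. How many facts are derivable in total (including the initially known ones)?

Round 1 fires rule 1, rule 2, rule 3, rule 6, rule 8, rule 14, giving cold(obj2), large(obj2), wooden(m), ready(m), penguin(obj2), open(m).
Round 2 fires rule 5, giving closed(obj2).
Round 3 fires rule 9, giving hot(m).
Round 4 fires rule 11, giving metal(obj2).
Round 5 fires rule 4, giving green(m).
Closure: {active(m), approved(m), bird(obj2), blue(obj2), closed(obj2), cold(obj2), flagged(m), green(m), has_feathers(m), hot(m), large(obj2), metal(obj2), open(m), penguin(obj2), ready(m), red(m), signed(obj2), stale(m), wooden(m)} — 19 facts.

19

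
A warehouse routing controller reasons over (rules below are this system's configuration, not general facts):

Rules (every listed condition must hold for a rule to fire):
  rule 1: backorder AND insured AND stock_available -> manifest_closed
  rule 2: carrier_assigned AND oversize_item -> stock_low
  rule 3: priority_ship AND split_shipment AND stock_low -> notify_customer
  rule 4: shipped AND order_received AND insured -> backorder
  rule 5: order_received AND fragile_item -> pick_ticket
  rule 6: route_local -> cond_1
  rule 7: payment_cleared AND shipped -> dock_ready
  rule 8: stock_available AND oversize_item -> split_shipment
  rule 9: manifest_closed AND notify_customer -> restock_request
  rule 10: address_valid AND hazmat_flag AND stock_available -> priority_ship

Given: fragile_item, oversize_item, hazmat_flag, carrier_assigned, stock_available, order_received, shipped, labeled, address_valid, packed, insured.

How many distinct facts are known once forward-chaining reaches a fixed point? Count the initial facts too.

19

Round 1 — rule 2, rule 4, rule 5, rule 8, rule 10, derive stock_low, backorder, pick_ticket, split_shipment, priority_ship.
Round 2 — rule 1, rule 3, derive manifest_closed, notify_customer.
Round 3 — rule 9, derive restock_request.
Closure: {address_valid, backorder, carrier_assigned, fragile_item, hazmat_flag, insured, labeled, manifest_closed, notify_customer, order_received, oversize_item, packed, pick_ticket, priority_ship, restock_request, shipped, split_shipment, stock_available, stock_low} — 19 facts.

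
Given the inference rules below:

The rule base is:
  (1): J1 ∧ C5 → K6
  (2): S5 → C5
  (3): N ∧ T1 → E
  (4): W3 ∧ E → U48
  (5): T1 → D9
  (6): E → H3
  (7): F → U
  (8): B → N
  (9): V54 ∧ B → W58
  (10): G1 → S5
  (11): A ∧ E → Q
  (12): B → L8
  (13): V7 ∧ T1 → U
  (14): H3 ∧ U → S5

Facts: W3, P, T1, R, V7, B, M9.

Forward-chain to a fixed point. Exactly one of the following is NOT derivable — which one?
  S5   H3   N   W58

Round 1: (5) [T1 → D9]; (8) [B → N]; (12) [B → L8]; (13) [V7 ∧ T1 → U]. Adds D9, N, L8, U.
Round 2: (3) [N ∧ T1 → E]. Adds E.
Round 3: (4) [W3 ∧ E → U48]; (6) [E → H3]. Adds U48, H3.
Round 4: (14) [H3 ∧ U → S5]. Adds S5.
Round 5: (2) [S5 → C5]. Adds C5.
Derived: S5 (round 4), H3 (round 3), N (round 1). W58 never appears in any round.

W58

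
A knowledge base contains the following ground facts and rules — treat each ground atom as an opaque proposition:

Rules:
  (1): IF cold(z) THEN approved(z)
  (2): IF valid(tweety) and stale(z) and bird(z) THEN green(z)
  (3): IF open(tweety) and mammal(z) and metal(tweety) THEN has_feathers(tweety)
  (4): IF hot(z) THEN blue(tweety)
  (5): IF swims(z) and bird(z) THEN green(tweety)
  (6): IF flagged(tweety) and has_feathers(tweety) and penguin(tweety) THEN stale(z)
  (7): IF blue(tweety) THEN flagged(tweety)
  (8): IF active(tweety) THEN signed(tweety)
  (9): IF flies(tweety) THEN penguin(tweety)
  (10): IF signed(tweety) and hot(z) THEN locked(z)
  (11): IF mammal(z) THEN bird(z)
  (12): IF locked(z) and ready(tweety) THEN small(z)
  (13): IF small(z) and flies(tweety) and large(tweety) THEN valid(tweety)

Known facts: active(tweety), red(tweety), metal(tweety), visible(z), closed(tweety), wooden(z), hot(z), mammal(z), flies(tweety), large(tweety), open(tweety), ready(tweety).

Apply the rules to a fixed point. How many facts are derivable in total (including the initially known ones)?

23

Round 1 fires (3), (4), (8), (9), (11), giving has_feathers(tweety), blue(tweety), signed(tweety), penguin(tweety), bird(z).
Round 2 fires (7), (10), giving flagged(tweety), locked(z).
Round 3 fires (6), (12), giving stale(z), small(z).
Round 4 fires (13), giving valid(tweety).
Round 5 fires (2), giving green(z).
Closure: {active(tweety), bird(z), blue(tweety), closed(tweety), flagged(tweety), flies(tweety), green(z), has_feathers(tweety), hot(z), large(tweety), locked(z), mammal(z), metal(tweety), open(tweety), penguin(tweety), ready(tweety), red(tweety), signed(tweety), small(z), stale(z), valid(tweety), visible(z), wooden(z)} — 23 facts.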